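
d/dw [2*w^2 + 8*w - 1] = 4*w + 8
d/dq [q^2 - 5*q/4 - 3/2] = 2*q - 5/4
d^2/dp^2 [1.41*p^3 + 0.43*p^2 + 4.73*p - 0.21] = 8.46*p + 0.86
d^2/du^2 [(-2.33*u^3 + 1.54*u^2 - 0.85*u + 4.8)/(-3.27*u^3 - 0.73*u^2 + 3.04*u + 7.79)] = (-44.058018*u^6 + 193.506174*u^5 + 16.6436459999999*u^4 - 651.997596*u^3 + 809.29884*u^2 + 207.647808*u - 370.477428)/(34.965783*u^9 + 23.417451*u^8 - 92.291499*u^7 - 293.04476*u^6 - 25.773006*u^5 + 472.418223*u^4 + 670.941965*u^3 - 83.078013*u^2 - 553.438992*u - 472.729139)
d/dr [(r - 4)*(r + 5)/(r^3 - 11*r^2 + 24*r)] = (-r^4 - 2*r^3 + 95*r^2 - 440*r + 480)/(r^2*(r^4 - 22*r^3 + 169*r^2 - 528*r + 576))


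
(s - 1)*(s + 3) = s^2 + 2*s - 3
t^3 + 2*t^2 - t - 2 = (t - 1)*(t + 1)*(t + 2)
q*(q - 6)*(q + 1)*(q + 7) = q^4 + 2*q^3 - 41*q^2 - 42*q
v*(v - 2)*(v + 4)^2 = v^4 + 6*v^3 - 32*v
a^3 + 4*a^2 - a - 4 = (a - 1)*(a + 1)*(a + 4)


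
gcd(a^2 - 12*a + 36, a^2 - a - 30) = a - 6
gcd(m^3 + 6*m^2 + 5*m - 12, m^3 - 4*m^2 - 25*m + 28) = m^2 + 3*m - 4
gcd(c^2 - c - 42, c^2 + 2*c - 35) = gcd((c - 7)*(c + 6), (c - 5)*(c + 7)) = 1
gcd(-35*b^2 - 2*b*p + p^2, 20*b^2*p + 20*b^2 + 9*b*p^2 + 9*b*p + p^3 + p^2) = 5*b + p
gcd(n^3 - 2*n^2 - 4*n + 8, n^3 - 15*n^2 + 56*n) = 1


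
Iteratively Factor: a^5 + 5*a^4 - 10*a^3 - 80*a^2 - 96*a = (a + 4)*(a^4 + a^3 - 14*a^2 - 24*a) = (a + 2)*(a + 4)*(a^3 - a^2 - 12*a) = a*(a + 2)*(a + 4)*(a^2 - a - 12) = a*(a - 4)*(a + 2)*(a + 4)*(a + 3)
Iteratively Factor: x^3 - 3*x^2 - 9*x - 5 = (x + 1)*(x^2 - 4*x - 5) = (x + 1)^2*(x - 5)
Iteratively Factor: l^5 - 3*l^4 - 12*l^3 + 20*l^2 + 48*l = (l - 3)*(l^4 - 12*l^2 - 16*l) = l*(l - 3)*(l^3 - 12*l - 16) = l*(l - 3)*(l + 2)*(l^2 - 2*l - 8) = l*(l - 4)*(l - 3)*(l + 2)*(l + 2)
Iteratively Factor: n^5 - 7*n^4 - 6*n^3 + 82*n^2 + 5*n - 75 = (n - 1)*(n^4 - 6*n^3 - 12*n^2 + 70*n + 75) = (n - 5)*(n - 1)*(n^3 - n^2 - 17*n - 15) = (n - 5)*(n - 1)*(n + 1)*(n^2 - 2*n - 15) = (n - 5)*(n - 1)*(n + 1)*(n + 3)*(n - 5)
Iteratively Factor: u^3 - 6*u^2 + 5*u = (u - 5)*(u^2 - u) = (u - 5)*(u - 1)*(u)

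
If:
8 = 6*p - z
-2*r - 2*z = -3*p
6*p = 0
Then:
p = 0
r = 8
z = -8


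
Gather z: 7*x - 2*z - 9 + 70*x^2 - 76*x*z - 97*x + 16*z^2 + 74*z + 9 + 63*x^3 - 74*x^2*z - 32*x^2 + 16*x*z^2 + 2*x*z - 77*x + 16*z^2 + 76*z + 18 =63*x^3 + 38*x^2 - 167*x + z^2*(16*x + 32) + z*(-74*x^2 - 74*x + 148) + 18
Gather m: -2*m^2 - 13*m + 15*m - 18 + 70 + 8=-2*m^2 + 2*m + 60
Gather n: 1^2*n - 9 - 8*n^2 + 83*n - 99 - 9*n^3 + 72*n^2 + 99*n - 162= -9*n^3 + 64*n^2 + 183*n - 270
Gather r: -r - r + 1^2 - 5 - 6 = -2*r - 10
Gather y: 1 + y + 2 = y + 3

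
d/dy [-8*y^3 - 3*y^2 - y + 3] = -24*y^2 - 6*y - 1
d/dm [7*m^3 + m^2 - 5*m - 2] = 21*m^2 + 2*m - 5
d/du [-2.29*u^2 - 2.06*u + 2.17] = -4.58*u - 2.06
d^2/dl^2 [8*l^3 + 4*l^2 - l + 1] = 48*l + 8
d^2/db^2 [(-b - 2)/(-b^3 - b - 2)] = 2*((b + 2)*(3*b^2 + 1)^2 - (3*b^2 + 3*b*(b + 2) + 1)*(b^3 + b + 2))/(b^3 + b + 2)^3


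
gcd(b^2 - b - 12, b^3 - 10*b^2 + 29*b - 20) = b - 4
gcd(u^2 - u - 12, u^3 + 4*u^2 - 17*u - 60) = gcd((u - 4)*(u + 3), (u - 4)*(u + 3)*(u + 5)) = u^2 - u - 12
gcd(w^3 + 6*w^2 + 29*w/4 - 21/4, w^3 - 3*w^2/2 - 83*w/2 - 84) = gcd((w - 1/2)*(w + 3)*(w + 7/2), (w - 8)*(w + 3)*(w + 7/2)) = w^2 + 13*w/2 + 21/2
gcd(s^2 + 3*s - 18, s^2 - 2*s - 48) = s + 6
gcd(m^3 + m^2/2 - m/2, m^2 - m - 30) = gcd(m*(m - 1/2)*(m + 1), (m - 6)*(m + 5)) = 1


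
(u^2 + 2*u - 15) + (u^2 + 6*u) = 2*u^2 + 8*u - 15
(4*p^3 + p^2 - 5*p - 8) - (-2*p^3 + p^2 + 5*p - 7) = 6*p^3 - 10*p - 1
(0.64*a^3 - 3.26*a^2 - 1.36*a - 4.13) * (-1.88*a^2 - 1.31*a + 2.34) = -1.2032*a^5 + 5.2904*a^4 + 8.325*a^3 + 1.9176*a^2 + 2.2279*a - 9.6642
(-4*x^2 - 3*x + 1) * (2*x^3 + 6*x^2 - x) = -8*x^5 - 30*x^4 - 12*x^3 + 9*x^2 - x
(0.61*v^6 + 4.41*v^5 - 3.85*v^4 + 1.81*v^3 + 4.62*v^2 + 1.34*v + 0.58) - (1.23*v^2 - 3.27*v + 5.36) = 0.61*v^6 + 4.41*v^5 - 3.85*v^4 + 1.81*v^3 + 3.39*v^2 + 4.61*v - 4.78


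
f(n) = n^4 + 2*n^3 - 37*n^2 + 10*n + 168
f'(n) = 4*n^3 + 6*n^2 - 74*n + 10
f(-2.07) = -10.62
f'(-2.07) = 153.41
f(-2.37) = -58.60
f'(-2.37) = 165.83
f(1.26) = 128.38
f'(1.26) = -65.71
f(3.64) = -13.83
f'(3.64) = 13.05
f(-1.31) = 89.85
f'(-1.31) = 108.24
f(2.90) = 5.34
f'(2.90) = -56.58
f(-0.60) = 148.38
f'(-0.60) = 55.70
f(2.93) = 3.67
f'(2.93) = -54.70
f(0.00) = 168.00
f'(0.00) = 10.00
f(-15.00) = 35568.00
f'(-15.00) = -11030.00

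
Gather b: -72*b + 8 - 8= -72*b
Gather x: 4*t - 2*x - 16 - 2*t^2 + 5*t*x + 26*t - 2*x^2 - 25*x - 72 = -2*t^2 + 30*t - 2*x^2 + x*(5*t - 27) - 88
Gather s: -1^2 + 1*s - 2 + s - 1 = 2*s - 4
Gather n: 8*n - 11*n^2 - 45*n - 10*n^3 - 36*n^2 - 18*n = -10*n^3 - 47*n^2 - 55*n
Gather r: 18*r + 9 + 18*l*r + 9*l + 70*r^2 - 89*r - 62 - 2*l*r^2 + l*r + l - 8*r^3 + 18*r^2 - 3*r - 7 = 10*l - 8*r^3 + r^2*(88 - 2*l) + r*(19*l - 74) - 60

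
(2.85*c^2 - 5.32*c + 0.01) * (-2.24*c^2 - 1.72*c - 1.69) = -6.384*c^4 + 7.0148*c^3 + 4.3115*c^2 + 8.9736*c - 0.0169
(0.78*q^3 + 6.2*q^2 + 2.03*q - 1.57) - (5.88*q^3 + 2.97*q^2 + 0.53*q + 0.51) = -5.1*q^3 + 3.23*q^2 + 1.5*q - 2.08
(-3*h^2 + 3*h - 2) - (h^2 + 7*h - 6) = -4*h^2 - 4*h + 4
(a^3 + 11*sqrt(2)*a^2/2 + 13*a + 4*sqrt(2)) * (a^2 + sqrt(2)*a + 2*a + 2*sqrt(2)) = a^5 + 2*a^4 + 13*sqrt(2)*a^4/2 + 13*sqrt(2)*a^3 + 24*a^3 + 17*sqrt(2)*a^2 + 48*a^2 + 8*a + 34*sqrt(2)*a + 16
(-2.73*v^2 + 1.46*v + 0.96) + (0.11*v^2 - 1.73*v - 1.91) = -2.62*v^2 - 0.27*v - 0.95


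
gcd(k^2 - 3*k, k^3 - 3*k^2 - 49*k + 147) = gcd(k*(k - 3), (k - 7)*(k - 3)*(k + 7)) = k - 3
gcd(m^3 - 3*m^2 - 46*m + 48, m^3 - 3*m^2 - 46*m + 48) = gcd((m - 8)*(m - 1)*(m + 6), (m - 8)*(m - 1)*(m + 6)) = m^3 - 3*m^2 - 46*m + 48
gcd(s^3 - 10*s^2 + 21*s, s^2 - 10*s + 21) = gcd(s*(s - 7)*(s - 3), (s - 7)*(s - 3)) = s^2 - 10*s + 21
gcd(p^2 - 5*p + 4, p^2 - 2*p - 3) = 1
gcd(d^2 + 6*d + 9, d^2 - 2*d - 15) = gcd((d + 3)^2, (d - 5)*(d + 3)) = d + 3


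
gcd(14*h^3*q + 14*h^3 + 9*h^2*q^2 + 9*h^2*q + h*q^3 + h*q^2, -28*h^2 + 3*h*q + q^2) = 7*h + q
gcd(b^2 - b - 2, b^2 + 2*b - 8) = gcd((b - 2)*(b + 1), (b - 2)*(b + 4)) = b - 2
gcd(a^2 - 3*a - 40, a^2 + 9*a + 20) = a + 5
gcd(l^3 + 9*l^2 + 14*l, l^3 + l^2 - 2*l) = l^2 + 2*l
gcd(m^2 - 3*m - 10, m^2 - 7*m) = 1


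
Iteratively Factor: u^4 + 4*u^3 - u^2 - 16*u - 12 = (u + 1)*(u^3 + 3*u^2 - 4*u - 12) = (u + 1)*(u + 2)*(u^2 + u - 6) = (u + 1)*(u + 2)*(u + 3)*(u - 2)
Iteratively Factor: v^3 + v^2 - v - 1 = (v + 1)*(v^2 - 1) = (v + 1)^2*(v - 1)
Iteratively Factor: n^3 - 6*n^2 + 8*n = (n - 2)*(n^2 - 4*n) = (n - 4)*(n - 2)*(n)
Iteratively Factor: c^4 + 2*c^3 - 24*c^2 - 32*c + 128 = (c - 2)*(c^3 + 4*c^2 - 16*c - 64) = (c - 4)*(c - 2)*(c^2 + 8*c + 16) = (c - 4)*(c - 2)*(c + 4)*(c + 4)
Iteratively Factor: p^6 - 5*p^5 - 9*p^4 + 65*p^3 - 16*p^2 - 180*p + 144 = (p + 3)*(p^5 - 8*p^4 + 15*p^3 + 20*p^2 - 76*p + 48) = (p - 2)*(p + 3)*(p^4 - 6*p^3 + 3*p^2 + 26*p - 24) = (p - 2)*(p + 2)*(p + 3)*(p^3 - 8*p^2 + 19*p - 12) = (p - 2)*(p - 1)*(p + 2)*(p + 3)*(p^2 - 7*p + 12) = (p - 4)*(p - 2)*(p - 1)*(p + 2)*(p + 3)*(p - 3)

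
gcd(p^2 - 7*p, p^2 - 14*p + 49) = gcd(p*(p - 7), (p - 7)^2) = p - 7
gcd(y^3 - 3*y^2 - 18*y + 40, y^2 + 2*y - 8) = y^2 + 2*y - 8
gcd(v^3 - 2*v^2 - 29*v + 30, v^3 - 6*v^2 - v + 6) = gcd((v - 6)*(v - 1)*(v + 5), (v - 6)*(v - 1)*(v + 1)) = v^2 - 7*v + 6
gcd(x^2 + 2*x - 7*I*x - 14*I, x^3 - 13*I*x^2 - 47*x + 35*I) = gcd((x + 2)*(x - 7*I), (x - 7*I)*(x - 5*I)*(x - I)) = x - 7*I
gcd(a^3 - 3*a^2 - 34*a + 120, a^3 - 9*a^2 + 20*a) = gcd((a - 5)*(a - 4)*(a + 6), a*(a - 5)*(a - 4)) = a^2 - 9*a + 20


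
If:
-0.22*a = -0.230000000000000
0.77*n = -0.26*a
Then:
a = 1.05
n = -0.35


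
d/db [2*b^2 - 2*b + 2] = 4*b - 2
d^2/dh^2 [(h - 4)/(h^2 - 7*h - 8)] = 2*((11 - 3*h)*(-h^2 + 7*h + 8) - (h - 4)*(2*h - 7)^2)/(-h^2 + 7*h + 8)^3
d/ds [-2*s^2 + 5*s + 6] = 5 - 4*s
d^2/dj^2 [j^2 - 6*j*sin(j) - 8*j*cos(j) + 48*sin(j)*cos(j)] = 6*j*sin(j) + 8*j*cos(j) + 16*sin(j) - 96*sin(2*j) - 12*cos(j) + 2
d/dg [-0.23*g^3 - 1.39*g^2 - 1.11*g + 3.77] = -0.69*g^2 - 2.78*g - 1.11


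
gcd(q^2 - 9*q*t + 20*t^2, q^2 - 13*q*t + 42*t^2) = 1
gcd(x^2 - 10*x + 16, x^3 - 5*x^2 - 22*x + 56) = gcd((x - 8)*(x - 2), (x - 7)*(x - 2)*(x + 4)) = x - 2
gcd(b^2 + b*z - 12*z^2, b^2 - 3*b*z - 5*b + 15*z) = -b + 3*z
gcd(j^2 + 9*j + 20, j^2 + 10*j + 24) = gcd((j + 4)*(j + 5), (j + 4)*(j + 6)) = j + 4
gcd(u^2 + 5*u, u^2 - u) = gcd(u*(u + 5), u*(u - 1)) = u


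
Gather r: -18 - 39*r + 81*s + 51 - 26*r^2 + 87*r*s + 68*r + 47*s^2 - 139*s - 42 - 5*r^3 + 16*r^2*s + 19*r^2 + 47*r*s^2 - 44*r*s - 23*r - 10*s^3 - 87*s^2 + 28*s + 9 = -5*r^3 + r^2*(16*s - 7) + r*(47*s^2 + 43*s + 6) - 10*s^3 - 40*s^2 - 30*s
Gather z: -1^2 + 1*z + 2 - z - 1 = 0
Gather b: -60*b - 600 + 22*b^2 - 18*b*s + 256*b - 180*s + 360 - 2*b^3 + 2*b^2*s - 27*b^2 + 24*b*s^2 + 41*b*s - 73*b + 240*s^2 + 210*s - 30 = -2*b^3 + b^2*(2*s - 5) + b*(24*s^2 + 23*s + 123) + 240*s^2 + 30*s - 270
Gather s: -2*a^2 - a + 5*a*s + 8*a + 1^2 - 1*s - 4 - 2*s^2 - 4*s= -2*a^2 + 7*a - 2*s^2 + s*(5*a - 5) - 3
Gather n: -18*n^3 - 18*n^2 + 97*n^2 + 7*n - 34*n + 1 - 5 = -18*n^3 + 79*n^2 - 27*n - 4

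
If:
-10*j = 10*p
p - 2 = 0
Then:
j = -2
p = 2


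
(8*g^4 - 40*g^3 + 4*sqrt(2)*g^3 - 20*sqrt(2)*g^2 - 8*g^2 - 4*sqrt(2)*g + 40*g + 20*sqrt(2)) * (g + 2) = 8*g^5 - 24*g^4 + 4*sqrt(2)*g^4 - 88*g^3 - 12*sqrt(2)*g^3 - 44*sqrt(2)*g^2 + 24*g^2 + 12*sqrt(2)*g + 80*g + 40*sqrt(2)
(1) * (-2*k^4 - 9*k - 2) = -2*k^4 - 9*k - 2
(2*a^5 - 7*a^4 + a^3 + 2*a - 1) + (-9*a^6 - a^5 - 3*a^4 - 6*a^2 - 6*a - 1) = -9*a^6 + a^5 - 10*a^4 + a^3 - 6*a^2 - 4*a - 2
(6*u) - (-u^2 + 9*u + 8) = u^2 - 3*u - 8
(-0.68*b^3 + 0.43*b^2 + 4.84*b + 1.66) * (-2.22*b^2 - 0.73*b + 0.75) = 1.5096*b^5 - 0.4582*b^4 - 11.5687*b^3 - 6.8959*b^2 + 2.4182*b + 1.245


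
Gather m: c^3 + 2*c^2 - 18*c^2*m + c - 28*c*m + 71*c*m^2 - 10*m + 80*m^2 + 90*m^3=c^3 + 2*c^2 + c + 90*m^3 + m^2*(71*c + 80) + m*(-18*c^2 - 28*c - 10)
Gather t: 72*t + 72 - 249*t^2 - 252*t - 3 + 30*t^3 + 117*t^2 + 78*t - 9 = 30*t^3 - 132*t^2 - 102*t + 60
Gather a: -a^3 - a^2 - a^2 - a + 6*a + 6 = -a^3 - 2*a^2 + 5*a + 6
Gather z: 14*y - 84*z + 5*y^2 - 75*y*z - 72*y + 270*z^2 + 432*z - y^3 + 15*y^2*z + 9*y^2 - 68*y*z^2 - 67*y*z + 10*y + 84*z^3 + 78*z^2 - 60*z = -y^3 + 14*y^2 - 48*y + 84*z^3 + z^2*(348 - 68*y) + z*(15*y^2 - 142*y + 288)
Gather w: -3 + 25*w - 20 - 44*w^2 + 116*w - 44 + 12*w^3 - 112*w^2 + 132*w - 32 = 12*w^3 - 156*w^2 + 273*w - 99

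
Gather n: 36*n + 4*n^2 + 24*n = 4*n^2 + 60*n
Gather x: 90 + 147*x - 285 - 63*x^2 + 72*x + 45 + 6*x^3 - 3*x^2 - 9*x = 6*x^3 - 66*x^2 + 210*x - 150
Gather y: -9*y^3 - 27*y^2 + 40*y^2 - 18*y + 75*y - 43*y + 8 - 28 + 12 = -9*y^3 + 13*y^2 + 14*y - 8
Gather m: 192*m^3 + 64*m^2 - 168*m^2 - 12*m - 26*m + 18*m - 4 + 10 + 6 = 192*m^3 - 104*m^2 - 20*m + 12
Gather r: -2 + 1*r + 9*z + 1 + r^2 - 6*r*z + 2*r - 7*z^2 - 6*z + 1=r^2 + r*(3 - 6*z) - 7*z^2 + 3*z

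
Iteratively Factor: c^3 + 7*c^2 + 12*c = (c + 4)*(c^2 + 3*c) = c*(c + 4)*(c + 3)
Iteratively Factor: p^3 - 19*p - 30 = (p + 3)*(p^2 - 3*p - 10) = (p + 2)*(p + 3)*(p - 5)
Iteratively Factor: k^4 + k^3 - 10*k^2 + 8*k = (k)*(k^3 + k^2 - 10*k + 8) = k*(k - 1)*(k^2 + 2*k - 8) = k*(k - 2)*(k - 1)*(k + 4)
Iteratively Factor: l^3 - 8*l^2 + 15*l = (l - 5)*(l^2 - 3*l) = l*(l - 5)*(l - 3)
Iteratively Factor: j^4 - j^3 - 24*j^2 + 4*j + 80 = (j + 2)*(j^3 - 3*j^2 - 18*j + 40) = (j - 5)*(j + 2)*(j^2 + 2*j - 8) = (j - 5)*(j - 2)*(j + 2)*(j + 4)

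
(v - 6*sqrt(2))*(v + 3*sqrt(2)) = v^2 - 3*sqrt(2)*v - 36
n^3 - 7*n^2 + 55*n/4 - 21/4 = (n - 7/2)*(n - 3)*(n - 1/2)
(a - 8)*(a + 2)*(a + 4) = a^3 - 2*a^2 - 40*a - 64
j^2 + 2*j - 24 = (j - 4)*(j + 6)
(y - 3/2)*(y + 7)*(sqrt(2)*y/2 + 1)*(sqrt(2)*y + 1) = y^4 + 3*sqrt(2)*y^3/2 + 11*y^3/2 - 19*y^2/2 + 33*sqrt(2)*y^2/4 - 63*sqrt(2)*y/4 + 11*y/2 - 21/2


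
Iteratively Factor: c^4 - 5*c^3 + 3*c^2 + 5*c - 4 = (c + 1)*(c^3 - 6*c^2 + 9*c - 4) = (c - 1)*(c + 1)*(c^2 - 5*c + 4) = (c - 1)^2*(c + 1)*(c - 4)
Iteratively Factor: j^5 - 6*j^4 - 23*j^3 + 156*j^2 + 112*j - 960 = (j - 5)*(j^4 - j^3 - 28*j^2 + 16*j + 192) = (j - 5)*(j + 4)*(j^3 - 5*j^2 - 8*j + 48) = (j - 5)*(j - 4)*(j + 4)*(j^2 - j - 12) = (j - 5)*(j - 4)^2*(j + 4)*(j + 3)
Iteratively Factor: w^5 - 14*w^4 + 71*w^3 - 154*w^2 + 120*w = (w)*(w^4 - 14*w^3 + 71*w^2 - 154*w + 120) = w*(w - 3)*(w^3 - 11*w^2 + 38*w - 40) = w*(w - 5)*(w - 3)*(w^2 - 6*w + 8) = w*(w - 5)*(w - 3)*(w - 2)*(w - 4)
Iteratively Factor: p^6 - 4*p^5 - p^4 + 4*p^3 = (p - 1)*(p^5 - 3*p^4 - 4*p^3) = (p - 4)*(p - 1)*(p^4 + p^3) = p*(p - 4)*(p - 1)*(p^3 + p^2) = p*(p - 4)*(p - 1)*(p + 1)*(p^2) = p^2*(p - 4)*(p - 1)*(p + 1)*(p)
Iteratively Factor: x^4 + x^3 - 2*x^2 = (x)*(x^3 + x^2 - 2*x) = x^2*(x^2 + x - 2) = x^2*(x + 2)*(x - 1)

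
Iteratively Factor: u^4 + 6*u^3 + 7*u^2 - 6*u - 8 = (u + 1)*(u^3 + 5*u^2 + 2*u - 8) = (u - 1)*(u + 1)*(u^2 + 6*u + 8) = (u - 1)*(u + 1)*(u + 2)*(u + 4)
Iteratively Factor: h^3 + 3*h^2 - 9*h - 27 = (h + 3)*(h^2 - 9) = (h - 3)*(h + 3)*(h + 3)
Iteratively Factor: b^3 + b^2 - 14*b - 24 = (b + 3)*(b^2 - 2*b - 8) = (b - 4)*(b + 3)*(b + 2)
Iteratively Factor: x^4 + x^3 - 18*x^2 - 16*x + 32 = (x + 4)*(x^3 - 3*x^2 - 6*x + 8) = (x - 1)*(x + 4)*(x^2 - 2*x - 8) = (x - 1)*(x + 2)*(x + 4)*(x - 4)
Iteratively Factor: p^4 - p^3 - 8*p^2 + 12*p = (p + 3)*(p^3 - 4*p^2 + 4*p) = (p - 2)*(p + 3)*(p^2 - 2*p) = p*(p - 2)*(p + 3)*(p - 2)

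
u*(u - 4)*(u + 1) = u^3 - 3*u^2 - 4*u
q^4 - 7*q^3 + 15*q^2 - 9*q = q*(q - 3)^2*(q - 1)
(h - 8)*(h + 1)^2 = h^3 - 6*h^2 - 15*h - 8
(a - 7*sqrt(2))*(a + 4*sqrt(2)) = a^2 - 3*sqrt(2)*a - 56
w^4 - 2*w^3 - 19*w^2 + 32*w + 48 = (w - 4)*(w - 3)*(w + 1)*(w + 4)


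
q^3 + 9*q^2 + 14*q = q*(q + 2)*(q + 7)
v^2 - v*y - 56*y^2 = (v - 8*y)*(v + 7*y)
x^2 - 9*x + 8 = (x - 8)*(x - 1)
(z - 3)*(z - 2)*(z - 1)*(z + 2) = z^4 - 4*z^3 - z^2 + 16*z - 12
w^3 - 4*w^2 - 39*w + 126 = (w - 7)*(w - 3)*(w + 6)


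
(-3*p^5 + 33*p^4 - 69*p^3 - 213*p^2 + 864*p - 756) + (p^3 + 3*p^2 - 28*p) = -3*p^5 + 33*p^4 - 68*p^3 - 210*p^2 + 836*p - 756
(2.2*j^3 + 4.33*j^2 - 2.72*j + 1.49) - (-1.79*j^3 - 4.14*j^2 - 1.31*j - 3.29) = 3.99*j^3 + 8.47*j^2 - 1.41*j + 4.78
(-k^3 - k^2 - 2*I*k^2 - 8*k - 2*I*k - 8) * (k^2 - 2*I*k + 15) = -k^5 - k^4 - 27*k^3 - 27*k^2 - 14*I*k^2 - 120*k - 14*I*k - 120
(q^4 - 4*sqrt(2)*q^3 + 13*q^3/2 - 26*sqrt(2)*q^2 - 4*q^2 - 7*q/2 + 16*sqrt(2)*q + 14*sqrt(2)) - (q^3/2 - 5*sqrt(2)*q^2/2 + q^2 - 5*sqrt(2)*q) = q^4 - 4*sqrt(2)*q^3 + 6*q^3 - 47*sqrt(2)*q^2/2 - 5*q^2 - 7*q/2 + 21*sqrt(2)*q + 14*sqrt(2)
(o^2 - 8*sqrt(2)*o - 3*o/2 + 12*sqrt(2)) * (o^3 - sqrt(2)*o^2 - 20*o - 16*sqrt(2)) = o^5 - 9*sqrt(2)*o^4 - 3*o^4/2 - 4*o^3 + 27*sqrt(2)*o^3/2 + 6*o^2 + 144*sqrt(2)*o^2 - 216*sqrt(2)*o + 256*o - 384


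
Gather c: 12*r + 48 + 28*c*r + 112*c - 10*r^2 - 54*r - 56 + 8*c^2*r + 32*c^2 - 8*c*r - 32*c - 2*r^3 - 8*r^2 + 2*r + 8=c^2*(8*r + 32) + c*(20*r + 80) - 2*r^3 - 18*r^2 - 40*r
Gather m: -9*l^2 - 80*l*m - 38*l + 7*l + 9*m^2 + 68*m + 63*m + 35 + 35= -9*l^2 - 31*l + 9*m^2 + m*(131 - 80*l) + 70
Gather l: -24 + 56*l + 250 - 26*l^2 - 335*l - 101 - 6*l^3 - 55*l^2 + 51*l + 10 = -6*l^3 - 81*l^2 - 228*l + 135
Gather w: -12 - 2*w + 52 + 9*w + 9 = 7*w + 49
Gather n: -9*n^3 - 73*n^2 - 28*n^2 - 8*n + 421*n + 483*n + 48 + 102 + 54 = -9*n^3 - 101*n^2 + 896*n + 204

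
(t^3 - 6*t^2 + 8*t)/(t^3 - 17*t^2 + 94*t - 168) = t*(t - 2)/(t^2 - 13*t + 42)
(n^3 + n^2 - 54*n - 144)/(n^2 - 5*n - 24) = n + 6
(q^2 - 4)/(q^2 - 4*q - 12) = (q - 2)/(q - 6)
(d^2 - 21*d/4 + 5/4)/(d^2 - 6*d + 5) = (d - 1/4)/(d - 1)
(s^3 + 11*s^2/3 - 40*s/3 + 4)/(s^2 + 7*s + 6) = (3*s^2 - 7*s + 2)/(3*(s + 1))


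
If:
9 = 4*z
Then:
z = 9/4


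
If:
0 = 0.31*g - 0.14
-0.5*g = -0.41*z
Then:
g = 0.45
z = 0.55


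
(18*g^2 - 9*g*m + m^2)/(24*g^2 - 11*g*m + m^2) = (6*g - m)/(8*g - m)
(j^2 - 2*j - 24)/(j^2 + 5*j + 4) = (j - 6)/(j + 1)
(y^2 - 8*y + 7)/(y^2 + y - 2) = (y - 7)/(y + 2)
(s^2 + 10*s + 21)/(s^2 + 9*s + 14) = (s + 3)/(s + 2)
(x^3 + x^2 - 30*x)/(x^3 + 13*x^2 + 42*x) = (x - 5)/(x + 7)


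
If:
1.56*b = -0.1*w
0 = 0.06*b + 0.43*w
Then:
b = 0.00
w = 0.00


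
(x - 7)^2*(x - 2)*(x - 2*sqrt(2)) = x^4 - 16*x^3 - 2*sqrt(2)*x^3 + 32*sqrt(2)*x^2 + 77*x^2 - 154*sqrt(2)*x - 98*x + 196*sqrt(2)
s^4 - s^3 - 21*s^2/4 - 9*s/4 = s*(s - 3)*(s + 1/2)*(s + 3/2)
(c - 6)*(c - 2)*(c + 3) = c^3 - 5*c^2 - 12*c + 36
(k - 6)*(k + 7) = k^2 + k - 42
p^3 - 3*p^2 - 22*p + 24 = (p - 6)*(p - 1)*(p + 4)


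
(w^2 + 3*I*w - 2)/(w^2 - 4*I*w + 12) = (w + I)/(w - 6*I)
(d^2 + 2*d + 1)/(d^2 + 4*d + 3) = (d + 1)/(d + 3)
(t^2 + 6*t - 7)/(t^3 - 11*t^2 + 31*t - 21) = (t + 7)/(t^2 - 10*t + 21)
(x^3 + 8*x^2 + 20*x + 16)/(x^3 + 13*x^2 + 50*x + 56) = (x + 2)/(x + 7)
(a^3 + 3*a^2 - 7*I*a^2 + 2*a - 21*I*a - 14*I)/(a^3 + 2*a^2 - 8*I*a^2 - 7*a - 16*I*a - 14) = (a + 1)/(a - I)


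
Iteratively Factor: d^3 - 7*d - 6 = (d + 2)*(d^2 - 2*d - 3) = (d - 3)*(d + 2)*(d + 1)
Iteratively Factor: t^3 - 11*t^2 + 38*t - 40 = (t - 5)*(t^2 - 6*t + 8) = (t - 5)*(t - 4)*(t - 2)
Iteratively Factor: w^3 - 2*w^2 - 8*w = (w)*(w^2 - 2*w - 8) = w*(w - 4)*(w + 2)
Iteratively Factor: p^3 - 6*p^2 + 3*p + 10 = (p + 1)*(p^2 - 7*p + 10) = (p - 2)*(p + 1)*(p - 5)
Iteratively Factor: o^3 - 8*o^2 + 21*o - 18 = (o - 3)*(o^2 - 5*o + 6) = (o - 3)^2*(o - 2)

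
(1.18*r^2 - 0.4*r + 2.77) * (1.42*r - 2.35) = 1.6756*r^3 - 3.341*r^2 + 4.8734*r - 6.5095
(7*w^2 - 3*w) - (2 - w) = 7*w^2 - 2*w - 2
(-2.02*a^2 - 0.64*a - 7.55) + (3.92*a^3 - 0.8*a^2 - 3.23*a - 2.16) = 3.92*a^3 - 2.82*a^2 - 3.87*a - 9.71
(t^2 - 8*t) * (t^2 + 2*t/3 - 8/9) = t^4 - 22*t^3/3 - 56*t^2/9 + 64*t/9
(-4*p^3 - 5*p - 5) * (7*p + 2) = -28*p^4 - 8*p^3 - 35*p^2 - 45*p - 10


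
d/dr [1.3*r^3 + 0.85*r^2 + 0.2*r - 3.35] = 3.9*r^2 + 1.7*r + 0.2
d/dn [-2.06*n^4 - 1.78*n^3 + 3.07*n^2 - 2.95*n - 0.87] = -8.24*n^3 - 5.34*n^2 + 6.14*n - 2.95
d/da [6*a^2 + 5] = 12*a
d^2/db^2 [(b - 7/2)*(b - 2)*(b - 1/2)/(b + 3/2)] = 2*(8*b^3 + 36*b^2 + 54*b - 253)/(8*b^3 + 36*b^2 + 54*b + 27)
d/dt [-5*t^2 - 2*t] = -10*t - 2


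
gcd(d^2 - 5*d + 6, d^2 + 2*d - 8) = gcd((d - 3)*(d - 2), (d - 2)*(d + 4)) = d - 2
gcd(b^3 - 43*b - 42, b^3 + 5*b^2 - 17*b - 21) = b + 1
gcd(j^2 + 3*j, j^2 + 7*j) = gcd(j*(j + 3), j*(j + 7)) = j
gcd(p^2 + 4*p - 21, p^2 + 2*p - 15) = p - 3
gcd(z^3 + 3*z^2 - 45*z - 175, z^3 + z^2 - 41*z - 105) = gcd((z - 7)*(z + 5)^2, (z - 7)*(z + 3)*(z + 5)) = z^2 - 2*z - 35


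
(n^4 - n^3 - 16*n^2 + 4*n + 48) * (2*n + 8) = 2*n^5 + 6*n^4 - 40*n^3 - 120*n^2 + 128*n + 384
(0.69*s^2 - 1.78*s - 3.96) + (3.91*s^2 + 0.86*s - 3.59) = 4.6*s^2 - 0.92*s - 7.55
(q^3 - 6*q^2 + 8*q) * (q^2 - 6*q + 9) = q^5 - 12*q^4 + 53*q^3 - 102*q^2 + 72*q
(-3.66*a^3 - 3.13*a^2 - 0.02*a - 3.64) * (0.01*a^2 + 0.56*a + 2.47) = -0.0366*a^5 - 2.0809*a^4 - 10.7932*a^3 - 7.7787*a^2 - 2.0878*a - 8.9908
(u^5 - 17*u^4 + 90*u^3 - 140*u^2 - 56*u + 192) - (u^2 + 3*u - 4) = u^5 - 17*u^4 + 90*u^3 - 141*u^2 - 59*u + 196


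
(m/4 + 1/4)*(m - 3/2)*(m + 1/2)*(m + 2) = m^4/4 + m^3/2 - 7*m^2/16 - 17*m/16 - 3/8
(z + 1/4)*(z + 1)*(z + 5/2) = z^3 + 15*z^2/4 + 27*z/8 + 5/8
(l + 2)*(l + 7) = l^2 + 9*l + 14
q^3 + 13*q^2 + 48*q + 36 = (q + 1)*(q + 6)^2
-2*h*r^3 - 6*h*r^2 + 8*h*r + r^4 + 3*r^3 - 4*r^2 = r*(-2*h + r)*(r - 1)*(r + 4)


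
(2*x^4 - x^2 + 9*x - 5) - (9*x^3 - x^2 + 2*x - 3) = 2*x^4 - 9*x^3 + 7*x - 2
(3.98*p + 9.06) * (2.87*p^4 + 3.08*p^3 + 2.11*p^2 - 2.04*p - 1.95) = 11.4226*p^5 + 38.2606*p^4 + 36.3026*p^3 + 10.9974*p^2 - 26.2434*p - 17.667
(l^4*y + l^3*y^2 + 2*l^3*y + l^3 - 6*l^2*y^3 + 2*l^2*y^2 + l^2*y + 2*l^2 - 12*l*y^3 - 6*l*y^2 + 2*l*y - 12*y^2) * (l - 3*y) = l^5*y - 2*l^4*y^2 + 2*l^4*y + l^4 - 9*l^3*y^3 - 4*l^3*y^2 - 2*l^3*y + 2*l^3 + 18*l^2*y^4 - 18*l^2*y^3 - 9*l^2*y^2 - 4*l^2*y + 36*l*y^4 + 18*l*y^3 - 18*l*y^2 + 36*y^3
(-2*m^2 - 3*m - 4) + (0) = -2*m^2 - 3*m - 4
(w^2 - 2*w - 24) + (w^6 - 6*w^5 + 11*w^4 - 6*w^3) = w^6 - 6*w^5 + 11*w^4 - 6*w^3 + w^2 - 2*w - 24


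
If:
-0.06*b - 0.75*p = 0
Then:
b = -12.5*p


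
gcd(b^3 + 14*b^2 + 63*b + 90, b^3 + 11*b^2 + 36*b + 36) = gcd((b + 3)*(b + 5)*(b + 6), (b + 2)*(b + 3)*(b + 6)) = b^2 + 9*b + 18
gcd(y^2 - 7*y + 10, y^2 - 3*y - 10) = y - 5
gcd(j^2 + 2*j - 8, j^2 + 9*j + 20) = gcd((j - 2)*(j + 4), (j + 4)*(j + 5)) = j + 4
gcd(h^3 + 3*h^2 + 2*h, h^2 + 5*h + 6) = h + 2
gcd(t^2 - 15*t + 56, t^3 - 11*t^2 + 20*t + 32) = t - 8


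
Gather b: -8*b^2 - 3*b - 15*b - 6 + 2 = -8*b^2 - 18*b - 4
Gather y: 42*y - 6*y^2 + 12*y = -6*y^2 + 54*y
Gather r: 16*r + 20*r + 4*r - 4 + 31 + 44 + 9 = 40*r + 80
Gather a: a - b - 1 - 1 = a - b - 2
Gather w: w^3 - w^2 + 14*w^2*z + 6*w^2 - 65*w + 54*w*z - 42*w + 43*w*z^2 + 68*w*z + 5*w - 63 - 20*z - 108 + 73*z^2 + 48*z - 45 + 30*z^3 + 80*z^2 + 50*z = w^3 + w^2*(14*z + 5) + w*(43*z^2 + 122*z - 102) + 30*z^3 + 153*z^2 + 78*z - 216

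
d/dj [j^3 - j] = 3*j^2 - 1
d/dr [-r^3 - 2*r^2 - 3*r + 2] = -3*r^2 - 4*r - 3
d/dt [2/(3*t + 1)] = -6/(3*t + 1)^2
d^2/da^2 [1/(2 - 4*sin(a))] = (sin(a) - cos(2*a) - 3)/(2*sin(a) - 1)^3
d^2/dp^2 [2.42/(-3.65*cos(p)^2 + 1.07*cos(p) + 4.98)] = (-128.9618*(1 - cos(p)^2)^2 + 28.35393*cos(p)^3 - 243.204918*cos(p)^2 - 43.812648*cos(p) + 222.479796)/(-3.65*cos(p)^2 + 1.07*cos(p) + 4.98)^3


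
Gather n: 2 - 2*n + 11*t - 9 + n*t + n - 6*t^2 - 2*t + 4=n*(t - 1) - 6*t^2 + 9*t - 3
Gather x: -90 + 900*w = 900*w - 90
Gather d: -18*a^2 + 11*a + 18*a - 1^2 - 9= -18*a^2 + 29*a - 10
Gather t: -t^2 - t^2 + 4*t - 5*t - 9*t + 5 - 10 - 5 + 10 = -2*t^2 - 10*t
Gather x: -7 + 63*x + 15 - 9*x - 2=54*x + 6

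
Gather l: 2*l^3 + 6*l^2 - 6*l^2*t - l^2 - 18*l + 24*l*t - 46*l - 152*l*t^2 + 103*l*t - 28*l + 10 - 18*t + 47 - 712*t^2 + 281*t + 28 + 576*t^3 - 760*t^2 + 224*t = 2*l^3 + l^2*(5 - 6*t) + l*(-152*t^2 + 127*t - 92) + 576*t^3 - 1472*t^2 + 487*t + 85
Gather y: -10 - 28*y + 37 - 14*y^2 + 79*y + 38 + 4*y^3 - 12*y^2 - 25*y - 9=4*y^3 - 26*y^2 + 26*y + 56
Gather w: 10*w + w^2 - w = w^2 + 9*w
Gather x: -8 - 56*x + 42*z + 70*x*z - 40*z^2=x*(70*z - 56) - 40*z^2 + 42*z - 8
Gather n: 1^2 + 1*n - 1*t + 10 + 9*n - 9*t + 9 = 10*n - 10*t + 20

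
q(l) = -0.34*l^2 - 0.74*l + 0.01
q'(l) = -0.68*l - 0.74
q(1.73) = -2.29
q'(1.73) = -1.92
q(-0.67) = 0.35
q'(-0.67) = -0.28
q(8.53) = -31.04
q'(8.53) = -6.54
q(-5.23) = -5.42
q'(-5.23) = 2.82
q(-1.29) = 0.40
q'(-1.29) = 0.14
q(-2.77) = -0.55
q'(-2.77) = 1.14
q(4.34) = -9.61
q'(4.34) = -3.69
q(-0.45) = 0.27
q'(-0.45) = -0.43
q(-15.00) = -65.39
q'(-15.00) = 9.46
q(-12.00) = -40.07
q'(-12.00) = 7.42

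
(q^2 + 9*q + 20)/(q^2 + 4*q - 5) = (q + 4)/(q - 1)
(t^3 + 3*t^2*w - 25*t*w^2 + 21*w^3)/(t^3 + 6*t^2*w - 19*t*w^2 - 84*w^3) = (t^2 - 4*t*w + 3*w^2)/(t^2 - t*w - 12*w^2)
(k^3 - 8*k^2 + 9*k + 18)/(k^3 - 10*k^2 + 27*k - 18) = (k + 1)/(k - 1)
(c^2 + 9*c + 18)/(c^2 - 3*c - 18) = (c + 6)/(c - 6)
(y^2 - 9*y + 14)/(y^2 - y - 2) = (y - 7)/(y + 1)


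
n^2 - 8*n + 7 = (n - 7)*(n - 1)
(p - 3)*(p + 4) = p^2 + p - 12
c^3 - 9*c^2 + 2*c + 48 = (c - 8)*(c - 3)*(c + 2)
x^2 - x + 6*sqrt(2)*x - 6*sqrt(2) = (x - 1)*(x + 6*sqrt(2))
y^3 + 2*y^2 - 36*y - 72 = (y - 6)*(y + 2)*(y + 6)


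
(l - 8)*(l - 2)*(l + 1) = l^3 - 9*l^2 + 6*l + 16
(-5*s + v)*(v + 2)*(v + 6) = -5*s*v^2 - 40*s*v - 60*s + v^3 + 8*v^2 + 12*v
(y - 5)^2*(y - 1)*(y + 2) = y^4 - 9*y^3 + 13*y^2 + 45*y - 50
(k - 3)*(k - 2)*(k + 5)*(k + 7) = k^4 + 7*k^3 - 19*k^2 - 103*k + 210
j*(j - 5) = j^2 - 5*j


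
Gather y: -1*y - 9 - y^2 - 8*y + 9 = -y^2 - 9*y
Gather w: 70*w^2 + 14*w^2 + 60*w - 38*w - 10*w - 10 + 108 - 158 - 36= 84*w^2 + 12*w - 96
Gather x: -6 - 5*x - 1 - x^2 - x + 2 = -x^2 - 6*x - 5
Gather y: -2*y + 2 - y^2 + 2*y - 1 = 1 - y^2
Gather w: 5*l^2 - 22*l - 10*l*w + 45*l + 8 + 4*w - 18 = 5*l^2 + 23*l + w*(4 - 10*l) - 10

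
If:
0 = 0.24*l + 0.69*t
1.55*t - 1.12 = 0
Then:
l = -2.08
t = 0.72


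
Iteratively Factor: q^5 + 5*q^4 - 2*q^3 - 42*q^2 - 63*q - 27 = (q + 3)*(q^4 + 2*q^3 - 8*q^2 - 18*q - 9) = (q + 3)^2*(q^3 - q^2 - 5*q - 3) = (q + 1)*(q + 3)^2*(q^2 - 2*q - 3) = (q + 1)^2*(q + 3)^2*(q - 3)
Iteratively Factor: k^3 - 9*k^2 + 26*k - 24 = (k - 2)*(k^2 - 7*k + 12) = (k - 4)*(k - 2)*(k - 3)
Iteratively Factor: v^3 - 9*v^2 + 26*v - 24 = (v - 4)*(v^2 - 5*v + 6) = (v - 4)*(v - 3)*(v - 2)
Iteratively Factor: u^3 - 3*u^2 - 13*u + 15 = (u - 5)*(u^2 + 2*u - 3) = (u - 5)*(u - 1)*(u + 3)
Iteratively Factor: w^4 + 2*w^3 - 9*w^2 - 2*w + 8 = (w + 4)*(w^3 - 2*w^2 - w + 2) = (w - 1)*(w + 4)*(w^2 - w - 2) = (w - 1)*(w + 1)*(w + 4)*(w - 2)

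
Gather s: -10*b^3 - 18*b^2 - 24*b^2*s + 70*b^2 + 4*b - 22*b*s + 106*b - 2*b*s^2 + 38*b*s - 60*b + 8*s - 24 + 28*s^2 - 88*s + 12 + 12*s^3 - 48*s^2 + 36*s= -10*b^3 + 52*b^2 + 50*b + 12*s^3 + s^2*(-2*b - 20) + s*(-24*b^2 + 16*b - 44) - 12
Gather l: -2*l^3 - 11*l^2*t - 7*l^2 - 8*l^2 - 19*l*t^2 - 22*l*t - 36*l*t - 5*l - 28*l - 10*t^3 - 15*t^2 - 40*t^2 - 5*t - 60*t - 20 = -2*l^3 + l^2*(-11*t - 15) + l*(-19*t^2 - 58*t - 33) - 10*t^3 - 55*t^2 - 65*t - 20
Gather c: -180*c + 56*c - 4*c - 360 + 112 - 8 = -128*c - 256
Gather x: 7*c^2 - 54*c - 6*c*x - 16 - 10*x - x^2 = 7*c^2 - 54*c - x^2 + x*(-6*c - 10) - 16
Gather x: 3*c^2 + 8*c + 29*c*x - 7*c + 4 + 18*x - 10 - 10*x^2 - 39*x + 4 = 3*c^2 + c - 10*x^2 + x*(29*c - 21) - 2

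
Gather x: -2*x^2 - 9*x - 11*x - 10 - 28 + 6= -2*x^2 - 20*x - 32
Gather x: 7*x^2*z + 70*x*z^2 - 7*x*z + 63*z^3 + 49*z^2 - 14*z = 7*x^2*z + x*(70*z^2 - 7*z) + 63*z^3 + 49*z^2 - 14*z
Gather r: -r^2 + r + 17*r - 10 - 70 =-r^2 + 18*r - 80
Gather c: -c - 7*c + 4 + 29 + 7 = 40 - 8*c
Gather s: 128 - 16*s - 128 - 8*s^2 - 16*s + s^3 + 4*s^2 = s^3 - 4*s^2 - 32*s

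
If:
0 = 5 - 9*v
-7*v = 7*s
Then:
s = -5/9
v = 5/9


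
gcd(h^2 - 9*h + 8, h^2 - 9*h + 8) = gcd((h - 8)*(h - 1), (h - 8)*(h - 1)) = h^2 - 9*h + 8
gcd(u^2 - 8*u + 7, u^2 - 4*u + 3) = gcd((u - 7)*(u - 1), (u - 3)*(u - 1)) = u - 1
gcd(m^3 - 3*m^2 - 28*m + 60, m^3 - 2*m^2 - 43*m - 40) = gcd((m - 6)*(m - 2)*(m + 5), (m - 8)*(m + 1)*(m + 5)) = m + 5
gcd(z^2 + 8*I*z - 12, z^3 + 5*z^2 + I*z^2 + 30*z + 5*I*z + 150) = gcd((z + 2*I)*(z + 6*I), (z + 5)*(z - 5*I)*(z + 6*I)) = z + 6*I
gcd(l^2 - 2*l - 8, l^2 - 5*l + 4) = l - 4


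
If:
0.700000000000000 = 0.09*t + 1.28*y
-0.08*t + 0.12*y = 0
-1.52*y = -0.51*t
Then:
No Solution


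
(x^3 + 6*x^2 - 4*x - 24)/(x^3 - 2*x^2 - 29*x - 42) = (x^2 + 4*x - 12)/(x^2 - 4*x - 21)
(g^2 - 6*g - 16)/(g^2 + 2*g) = (g - 8)/g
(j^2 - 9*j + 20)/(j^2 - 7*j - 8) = (-j^2 + 9*j - 20)/(-j^2 + 7*j + 8)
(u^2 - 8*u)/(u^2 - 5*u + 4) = u*(u - 8)/(u^2 - 5*u + 4)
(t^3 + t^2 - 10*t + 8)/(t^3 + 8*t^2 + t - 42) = (t^2 + 3*t - 4)/(t^2 + 10*t + 21)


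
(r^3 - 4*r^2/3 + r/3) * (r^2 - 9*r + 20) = r^5 - 31*r^4/3 + 97*r^3/3 - 89*r^2/3 + 20*r/3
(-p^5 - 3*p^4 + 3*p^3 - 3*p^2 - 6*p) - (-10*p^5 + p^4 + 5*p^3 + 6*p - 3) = 9*p^5 - 4*p^4 - 2*p^3 - 3*p^2 - 12*p + 3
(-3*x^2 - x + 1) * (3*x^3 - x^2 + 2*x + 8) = -9*x^5 - 2*x^3 - 27*x^2 - 6*x + 8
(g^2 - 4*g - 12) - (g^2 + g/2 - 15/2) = -9*g/2 - 9/2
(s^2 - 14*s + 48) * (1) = s^2 - 14*s + 48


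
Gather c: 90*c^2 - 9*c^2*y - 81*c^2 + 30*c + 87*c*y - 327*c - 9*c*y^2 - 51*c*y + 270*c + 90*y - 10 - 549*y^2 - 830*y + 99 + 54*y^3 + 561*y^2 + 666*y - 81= c^2*(9 - 9*y) + c*(-9*y^2 + 36*y - 27) + 54*y^3 + 12*y^2 - 74*y + 8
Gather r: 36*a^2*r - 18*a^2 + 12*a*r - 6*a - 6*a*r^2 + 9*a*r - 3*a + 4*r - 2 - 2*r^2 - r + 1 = -18*a^2 - 9*a + r^2*(-6*a - 2) + r*(36*a^2 + 21*a + 3) - 1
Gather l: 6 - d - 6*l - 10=-d - 6*l - 4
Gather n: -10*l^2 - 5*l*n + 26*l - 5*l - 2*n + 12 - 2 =-10*l^2 + 21*l + n*(-5*l - 2) + 10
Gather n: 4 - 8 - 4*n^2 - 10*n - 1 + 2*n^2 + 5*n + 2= -2*n^2 - 5*n - 3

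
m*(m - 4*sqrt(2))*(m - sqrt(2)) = m^3 - 5*sqrt(2)*m^2 + 8*m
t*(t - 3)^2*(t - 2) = t^4 - 8*t^3 + 21*t^2 - 18*t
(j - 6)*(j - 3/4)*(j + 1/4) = j^3 - 13*j^2/2 + 45*j/16 + 9/8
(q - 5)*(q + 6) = q^2 + q - 30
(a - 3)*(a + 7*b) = a^2 + 7*a*b - 3*a - 21*b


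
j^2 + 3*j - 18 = (j - 3)*(j + 6)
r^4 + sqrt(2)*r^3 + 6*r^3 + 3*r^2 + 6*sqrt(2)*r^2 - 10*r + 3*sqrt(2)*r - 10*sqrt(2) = (r - 1)*(r + 2)*(r + 5)*(r + sqrt(2))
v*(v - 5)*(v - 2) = v^3 - 7*v^2 + 10*v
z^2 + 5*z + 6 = (z + 2)*(z + 3)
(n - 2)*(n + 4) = n^2 + 2*n - 8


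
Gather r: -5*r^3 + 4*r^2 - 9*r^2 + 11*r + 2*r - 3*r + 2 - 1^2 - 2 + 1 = -5*r^3 - 5*r^2 + 10*r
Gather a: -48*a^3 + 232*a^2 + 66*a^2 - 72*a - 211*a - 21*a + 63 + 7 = -48*a^3 + 298*a^2 - 304*a + 70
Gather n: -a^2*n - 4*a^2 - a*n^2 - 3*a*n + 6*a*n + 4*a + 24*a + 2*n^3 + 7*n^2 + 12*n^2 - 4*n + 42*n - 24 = -4*a^2 + 28*a + 2*n^3 + n^2*(19 - a) + n*(-a^2 + 3*a + 38) - 24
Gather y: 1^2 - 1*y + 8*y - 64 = 7*y - 63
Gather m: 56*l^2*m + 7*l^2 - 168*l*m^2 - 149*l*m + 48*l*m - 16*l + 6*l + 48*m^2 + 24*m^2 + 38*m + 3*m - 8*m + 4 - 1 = 7*l^2 - 10*l + m^2*(72 - 168*l) + m*(56*l^2 - 101*l + 33) + 3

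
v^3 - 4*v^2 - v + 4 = (v - 4)*(v - 1)*(v + 1)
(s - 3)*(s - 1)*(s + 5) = s^3 + s^2 - 17*s + 15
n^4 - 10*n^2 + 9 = (n - 3)*(n - 1)*(n + 1)*(n + 3)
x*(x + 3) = x^2 + 3*x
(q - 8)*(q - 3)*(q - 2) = q^3 - 13*q^2 + 46*q - 48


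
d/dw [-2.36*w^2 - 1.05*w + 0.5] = -4.72*w - 1.05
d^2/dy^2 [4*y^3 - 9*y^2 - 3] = 24*y - 18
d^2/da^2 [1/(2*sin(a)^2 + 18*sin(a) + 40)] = (-4*sin(a)^4 - 27*sin(a)^3 + 5*sin(a)^2 + 234*sin(a) + 122)/(2*(sin(a)^2 + 9*sin(a) + 20)^3)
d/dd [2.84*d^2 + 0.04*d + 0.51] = 5.68*d + 0.04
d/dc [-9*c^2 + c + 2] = 1 - 18*c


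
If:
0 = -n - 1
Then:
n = -1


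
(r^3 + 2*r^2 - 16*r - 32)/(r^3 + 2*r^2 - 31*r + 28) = (r^2 + 6*r + 8)/(r^2 + 6*r - 7)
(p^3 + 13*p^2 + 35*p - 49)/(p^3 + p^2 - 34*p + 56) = (p^2 + 6*p - 7)/(p^2 - 6*p + 8)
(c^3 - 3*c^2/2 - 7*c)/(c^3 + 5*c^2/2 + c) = (2*c - 7)/(2*c + 1)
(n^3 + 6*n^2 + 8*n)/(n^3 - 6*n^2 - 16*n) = (n + 4)/(n - 8)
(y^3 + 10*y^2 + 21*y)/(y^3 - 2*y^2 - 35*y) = (y^2 + 10*y + 21)/(y^2 - 2*y - 35)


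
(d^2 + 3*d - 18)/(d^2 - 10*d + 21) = (d + 6)/(d - 7)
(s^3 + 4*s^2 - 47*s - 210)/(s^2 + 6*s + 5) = (s^2 - s - 42)/(s + 1)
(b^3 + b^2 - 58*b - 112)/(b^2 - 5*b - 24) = (b^2 + 9*b + 14)/(b + 3)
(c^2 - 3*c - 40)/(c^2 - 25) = (c - 8)/(c - 5)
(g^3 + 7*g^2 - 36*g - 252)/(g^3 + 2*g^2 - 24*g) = (g^2 + g - 42)/(g*(g - 4))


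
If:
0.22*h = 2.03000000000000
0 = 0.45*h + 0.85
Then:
No Solution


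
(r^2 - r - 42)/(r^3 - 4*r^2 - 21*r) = (r + 6)/(r*(r + 3))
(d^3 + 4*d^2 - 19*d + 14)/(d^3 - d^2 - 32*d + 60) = (d^2 + 6*d - 7)/(d^2 + d - 30)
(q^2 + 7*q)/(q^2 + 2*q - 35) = q/(q - 5)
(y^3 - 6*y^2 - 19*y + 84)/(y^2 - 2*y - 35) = (y^2 + y - 12)/(y + 5)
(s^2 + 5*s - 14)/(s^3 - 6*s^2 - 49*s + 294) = (s - 2)/(s^2 - 13*s + 42)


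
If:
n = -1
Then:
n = -1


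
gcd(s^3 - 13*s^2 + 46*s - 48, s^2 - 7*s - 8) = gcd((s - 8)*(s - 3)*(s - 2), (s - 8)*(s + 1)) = s - 8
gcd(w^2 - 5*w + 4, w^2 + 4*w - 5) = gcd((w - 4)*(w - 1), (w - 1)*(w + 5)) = w - 1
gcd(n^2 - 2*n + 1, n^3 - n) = n - 1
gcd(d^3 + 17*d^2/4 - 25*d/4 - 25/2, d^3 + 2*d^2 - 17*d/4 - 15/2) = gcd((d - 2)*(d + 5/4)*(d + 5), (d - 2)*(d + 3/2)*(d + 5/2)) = d - 2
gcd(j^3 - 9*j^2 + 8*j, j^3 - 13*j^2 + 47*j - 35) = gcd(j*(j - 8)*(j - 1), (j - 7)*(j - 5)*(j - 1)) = j - 1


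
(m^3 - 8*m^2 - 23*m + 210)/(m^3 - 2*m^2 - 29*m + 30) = (m - 7)/(m - 1)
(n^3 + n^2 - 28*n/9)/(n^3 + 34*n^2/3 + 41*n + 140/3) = n*(3*n - 4)/(3*(n^2 + 9*n + 20))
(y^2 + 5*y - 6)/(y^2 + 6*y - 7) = (y + 6)/(y + 7)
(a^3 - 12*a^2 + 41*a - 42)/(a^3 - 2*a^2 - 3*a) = (a^2 - 9*a + 14)/(a*(a + 1))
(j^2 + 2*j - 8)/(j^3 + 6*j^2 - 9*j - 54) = (j^2 + 2*j - 8)/(j^3 + 6*j^2 - 9*j - 54)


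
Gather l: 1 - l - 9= -l - 8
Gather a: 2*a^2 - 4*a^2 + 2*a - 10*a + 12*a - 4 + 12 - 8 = -2*a^2 + 4*a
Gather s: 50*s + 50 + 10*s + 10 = 60*s + 60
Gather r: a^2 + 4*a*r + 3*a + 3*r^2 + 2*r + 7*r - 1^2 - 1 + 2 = a^2 + 3*a + 3*r^2 + r*(4*a + 9)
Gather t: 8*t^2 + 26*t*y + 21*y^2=8*t^2 + 26*t*y + 21*y^2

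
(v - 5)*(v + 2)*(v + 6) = v^3 + 3*v^2 - 28*v - 60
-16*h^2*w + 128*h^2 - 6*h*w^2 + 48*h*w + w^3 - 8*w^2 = (-8*h + w)*(2*h + w)*(w - 8)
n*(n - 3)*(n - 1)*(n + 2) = n^4 - 2*n^3 - 5*n^2 + 6*n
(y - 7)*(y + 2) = y^2 - 5*y - 14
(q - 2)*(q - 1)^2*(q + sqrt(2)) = q^4 - 4*q^3 + sqrt(2)*q^3 - 4*sqrt(2)*q^2 + 5*q^2 - 2*q + 5*sqrt(2)*q - 2*sqrt(2)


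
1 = 1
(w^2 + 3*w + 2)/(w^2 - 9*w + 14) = (w^2 + 3*w + 2)/(w^2 - 9*w + 14)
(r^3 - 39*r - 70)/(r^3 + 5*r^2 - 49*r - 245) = (r + 2)/(r + 7)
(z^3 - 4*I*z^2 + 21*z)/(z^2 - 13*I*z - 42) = z*(z + 3*I)/(z - 6*I)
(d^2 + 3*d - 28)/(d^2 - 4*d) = (d + 7)/d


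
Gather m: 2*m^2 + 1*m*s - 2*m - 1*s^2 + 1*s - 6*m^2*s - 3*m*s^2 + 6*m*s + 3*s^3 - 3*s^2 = m^2*(2 - 6*s) + m*(-3*s^2 + 7*s - 2) + 3*s^3 - 4*s^2 + s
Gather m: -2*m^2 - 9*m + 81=-2*m^2 - 9*m + 81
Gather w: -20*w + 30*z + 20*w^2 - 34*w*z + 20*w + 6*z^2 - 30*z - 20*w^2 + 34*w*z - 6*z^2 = 0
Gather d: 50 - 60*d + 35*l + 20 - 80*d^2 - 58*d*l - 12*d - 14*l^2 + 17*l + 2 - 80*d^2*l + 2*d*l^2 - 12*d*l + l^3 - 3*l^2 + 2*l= d^2*(-80*l - 80) + d*(2*l^2 - 70*l - 72) + l^3 - 17*l^2 + 54*l + 72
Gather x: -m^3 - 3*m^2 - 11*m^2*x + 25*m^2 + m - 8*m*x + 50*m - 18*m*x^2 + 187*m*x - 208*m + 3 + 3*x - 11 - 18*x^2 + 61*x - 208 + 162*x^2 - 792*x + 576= -m^3 + 22*m^2 - 157*m + x^2*(144 - 18*m) + x*(-11*m^2 + 179*m - 728) + 360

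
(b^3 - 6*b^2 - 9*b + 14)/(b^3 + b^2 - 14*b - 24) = (b^2 - 8*b + 7)/(b^2 - b - 12)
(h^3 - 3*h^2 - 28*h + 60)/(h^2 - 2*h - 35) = (h^2 - 8*h + 12)/(h - 7)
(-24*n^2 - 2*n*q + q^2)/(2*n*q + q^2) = (-24*n^2 - 2*n*q + q^2)/(q*(2*n + q))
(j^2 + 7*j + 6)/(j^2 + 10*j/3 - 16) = 3*(j + 1)/(3*j - 8)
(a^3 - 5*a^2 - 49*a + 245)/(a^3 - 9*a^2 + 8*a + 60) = (a^2 - 49)/(a^2 - 4*a - 12)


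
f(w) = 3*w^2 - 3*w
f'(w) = 6*w - 3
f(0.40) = -0.72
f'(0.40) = -0.60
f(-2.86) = 33.12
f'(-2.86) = -20.16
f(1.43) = 1.84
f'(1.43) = 5.58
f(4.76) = 53.69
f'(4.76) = 25.56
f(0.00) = 0.00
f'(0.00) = -3.00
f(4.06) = 37.27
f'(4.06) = 21.36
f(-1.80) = 15.12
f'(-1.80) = -13.80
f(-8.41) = 237.41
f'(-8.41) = -53.46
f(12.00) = 396.00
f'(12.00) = 69.00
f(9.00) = 216.00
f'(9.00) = 51.00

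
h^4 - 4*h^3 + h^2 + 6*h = h*(h - 3)*(h - 2)*(h + 1)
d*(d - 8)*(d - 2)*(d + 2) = d^4 - 8*d^3 - 4*d^2 + 32*d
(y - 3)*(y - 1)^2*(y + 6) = y^4 + y^3 - 23*y^2 + 39*y - 18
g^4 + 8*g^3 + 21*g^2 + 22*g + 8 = (g + 1)^2*(g + 2)*(g + 4)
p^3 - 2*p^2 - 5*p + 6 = (p - 3)*(p - 1)*(p + 2)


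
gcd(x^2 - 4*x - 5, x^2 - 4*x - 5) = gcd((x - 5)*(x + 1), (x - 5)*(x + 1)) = x^2 - 4*x - 5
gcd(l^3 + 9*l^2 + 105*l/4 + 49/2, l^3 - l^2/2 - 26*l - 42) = l^2 + 11*l/2 + 7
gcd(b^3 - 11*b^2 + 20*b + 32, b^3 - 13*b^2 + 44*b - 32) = b^2 - 12*b + 32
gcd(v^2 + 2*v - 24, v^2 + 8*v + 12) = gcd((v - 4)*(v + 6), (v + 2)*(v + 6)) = v + 6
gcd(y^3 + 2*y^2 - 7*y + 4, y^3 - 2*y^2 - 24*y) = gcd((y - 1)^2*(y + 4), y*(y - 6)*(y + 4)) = y + 4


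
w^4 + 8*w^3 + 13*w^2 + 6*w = w*(w + 1)^2*(w + 6)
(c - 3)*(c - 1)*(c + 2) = c^3 - 2*c^2 - 5*c + 6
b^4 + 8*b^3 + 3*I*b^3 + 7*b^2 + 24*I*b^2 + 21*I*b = b*(b + 1)*(b + 7)*(b + 3*I)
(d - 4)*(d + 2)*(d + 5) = d^3 + 3*d^2 - 18*d - 40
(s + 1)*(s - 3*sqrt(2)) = s^2 - 3*sqrt(2)*s + s - 3*sqrt(2)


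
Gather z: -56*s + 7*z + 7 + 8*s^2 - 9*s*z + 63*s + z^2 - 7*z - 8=8*s^2 - 9*s*z + 7*s + z^2 - 1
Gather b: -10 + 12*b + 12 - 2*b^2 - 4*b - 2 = -2*b^2 + 8*b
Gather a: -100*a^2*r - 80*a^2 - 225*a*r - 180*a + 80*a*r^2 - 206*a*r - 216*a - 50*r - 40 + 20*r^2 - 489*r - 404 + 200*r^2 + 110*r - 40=a^2*(-100*r - 80) + a*(80*r^2 - 431*r - 396) + 220*r^2 - 429*r - 484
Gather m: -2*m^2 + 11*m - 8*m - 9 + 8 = -2*m^2 + 3*m - 1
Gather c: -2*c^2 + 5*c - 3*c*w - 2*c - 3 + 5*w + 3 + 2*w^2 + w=-2*c^2 + c*(3 - 3*w) + 2*w^2 + 6*w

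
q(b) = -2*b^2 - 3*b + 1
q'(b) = -4*b - 3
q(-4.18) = -21.40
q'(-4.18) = 13.72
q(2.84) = -23.65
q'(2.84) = -14.36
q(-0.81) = 2.12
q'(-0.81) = 0.24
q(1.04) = -4.28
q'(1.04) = -7.16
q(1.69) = -9.78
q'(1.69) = -9.76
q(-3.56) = -13.67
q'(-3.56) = 11.24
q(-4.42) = -24.81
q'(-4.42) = 14.68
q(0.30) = -0.08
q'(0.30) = -4.20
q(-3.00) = -8.00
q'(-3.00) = 9.00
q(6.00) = -89.00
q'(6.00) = -27.00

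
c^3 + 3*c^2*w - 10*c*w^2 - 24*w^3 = (c - 3*w)*(c + 2*w)*(c + 4*w)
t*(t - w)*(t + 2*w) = t^3 + t^2*w - 2*t*w^2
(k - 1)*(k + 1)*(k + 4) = k^3 + 4*k^2 - k - 4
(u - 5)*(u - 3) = u^2 - 8*u + 15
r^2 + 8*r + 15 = (r + 3)*(r + 5)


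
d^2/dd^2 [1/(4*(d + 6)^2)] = 3/(2*(d + 6)^4)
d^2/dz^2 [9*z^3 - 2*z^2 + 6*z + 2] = 54*z - 4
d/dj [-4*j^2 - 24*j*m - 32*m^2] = -8*j - 24*m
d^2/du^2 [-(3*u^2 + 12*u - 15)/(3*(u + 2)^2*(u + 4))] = 2*(-u^4 - 8*u^3 + 30*u^2 + 328*u + 596)/(u^7 + 20*u^6 + 168*u^5 + 768*u^4 + 2064*u^3 + 3264*u^2 + 2816*u + 1024)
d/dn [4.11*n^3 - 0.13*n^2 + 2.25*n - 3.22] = 12.33*n^2 - 0.26*n + 2.25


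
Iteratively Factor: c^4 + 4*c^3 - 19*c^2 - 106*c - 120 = (c + 2)*(c^3 + 2*c^2 - 23*c - 60) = (c + 2)*(c + 3)*(c^2 - c - 20) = (c - 5)*(c + 2)*(c + 3)*(c + 4)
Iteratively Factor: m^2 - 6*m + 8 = (m - 4)*(m - 2)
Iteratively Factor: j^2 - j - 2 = (j - 2)*(j + 1)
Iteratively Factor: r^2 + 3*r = (r + 3)*(r)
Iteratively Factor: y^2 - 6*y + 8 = (y - 4)*(y - 2)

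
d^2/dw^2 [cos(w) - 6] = -cos(w)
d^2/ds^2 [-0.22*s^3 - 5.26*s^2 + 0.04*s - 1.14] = -1.32*s - 10.52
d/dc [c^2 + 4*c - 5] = 2*c + 4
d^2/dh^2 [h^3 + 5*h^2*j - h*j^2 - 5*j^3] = 6*h + 10*j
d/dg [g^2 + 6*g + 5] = 2*g + 6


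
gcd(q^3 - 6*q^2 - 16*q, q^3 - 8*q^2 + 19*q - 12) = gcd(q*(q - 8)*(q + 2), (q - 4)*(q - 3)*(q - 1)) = 1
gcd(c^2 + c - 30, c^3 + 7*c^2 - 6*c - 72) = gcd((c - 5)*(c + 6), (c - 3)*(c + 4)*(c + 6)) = c + 6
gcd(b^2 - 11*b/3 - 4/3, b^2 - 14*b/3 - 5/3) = b + 1/3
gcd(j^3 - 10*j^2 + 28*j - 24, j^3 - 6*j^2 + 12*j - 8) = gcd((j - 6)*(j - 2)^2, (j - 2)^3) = j^2 - 4*j + 4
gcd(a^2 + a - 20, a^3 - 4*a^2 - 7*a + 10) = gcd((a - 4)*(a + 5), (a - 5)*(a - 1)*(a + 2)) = 1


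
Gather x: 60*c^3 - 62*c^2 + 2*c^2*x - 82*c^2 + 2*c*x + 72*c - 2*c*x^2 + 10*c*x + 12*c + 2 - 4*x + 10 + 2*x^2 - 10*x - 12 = 60*c^3 - 144*c^2 + 84*c + x^2*(2 - 2*c) + x*(2*c^2 + 12*c - 14)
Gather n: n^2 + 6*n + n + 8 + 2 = n^2 + 7*n + 10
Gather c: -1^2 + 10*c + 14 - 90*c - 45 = -80*c - 32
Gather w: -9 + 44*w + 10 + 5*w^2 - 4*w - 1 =5*w^2 + 40*w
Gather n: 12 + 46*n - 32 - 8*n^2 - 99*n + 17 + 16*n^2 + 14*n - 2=8*n^2 - 39*n - 5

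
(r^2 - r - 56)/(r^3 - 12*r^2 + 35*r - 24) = (r + 7)/(r^2 - 4*r + 3)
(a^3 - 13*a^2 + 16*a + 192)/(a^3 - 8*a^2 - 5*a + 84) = (a^2 - 16*a + 64)/(a^2 - 11*a + 28)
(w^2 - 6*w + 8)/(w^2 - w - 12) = (w - 2)/(w + 3)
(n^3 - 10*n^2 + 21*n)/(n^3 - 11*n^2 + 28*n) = (n - 3)/(n - 4)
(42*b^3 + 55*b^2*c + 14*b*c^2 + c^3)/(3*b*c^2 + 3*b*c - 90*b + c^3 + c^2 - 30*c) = (42*b^3 + 55*b^2*c + 14*b*c^2 + c^3)/(3*b*c^2 + 3*b*c - 90*b + c^3 + c^2 - 30*c)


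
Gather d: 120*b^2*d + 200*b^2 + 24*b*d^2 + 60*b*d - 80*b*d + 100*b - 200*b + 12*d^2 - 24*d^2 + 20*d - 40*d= 200*b^2 - 100*b + d^2*(24*b - 12) + d*(120*b^2 - 20*b - 20)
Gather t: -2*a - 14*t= -2*a - 14*t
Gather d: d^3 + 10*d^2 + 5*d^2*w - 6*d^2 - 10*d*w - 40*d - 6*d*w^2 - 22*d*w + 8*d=d^3 + d^2*(5*w + 4) + d*(-6*w^2 - 32*w - 32)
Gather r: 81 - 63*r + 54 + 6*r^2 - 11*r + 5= 6*r^2 - 74*r + 140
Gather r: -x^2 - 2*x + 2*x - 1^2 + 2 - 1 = -x^2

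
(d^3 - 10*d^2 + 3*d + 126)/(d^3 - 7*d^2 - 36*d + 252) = (d + 3)/(d + 6)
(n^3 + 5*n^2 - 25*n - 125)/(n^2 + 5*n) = n - 25/n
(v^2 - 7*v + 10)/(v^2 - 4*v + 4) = (v - 5)/(v - 2)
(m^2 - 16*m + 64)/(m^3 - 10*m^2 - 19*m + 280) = (m - 8)/(m^2 - 2*m - 35)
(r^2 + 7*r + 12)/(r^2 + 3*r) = (r + 4)/r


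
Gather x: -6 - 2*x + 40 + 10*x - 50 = 8*x - 16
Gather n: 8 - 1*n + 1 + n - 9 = 0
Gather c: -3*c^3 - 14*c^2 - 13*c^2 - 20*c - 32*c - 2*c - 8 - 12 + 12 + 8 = -3*c^3 - 27*c^2 - 54*c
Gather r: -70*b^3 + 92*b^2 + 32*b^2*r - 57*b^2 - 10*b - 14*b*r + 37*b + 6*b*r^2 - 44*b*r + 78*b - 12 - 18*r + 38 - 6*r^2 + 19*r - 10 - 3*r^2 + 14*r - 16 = -70*b^3 + 35*b^2 + 105*b + r^2*(6*b - 9) + r*(32*b^2 - 58*b + 15)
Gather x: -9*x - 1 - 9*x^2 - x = -9*x^2 - 10*x - 1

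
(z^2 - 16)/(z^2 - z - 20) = (z - 4)/(z - 5)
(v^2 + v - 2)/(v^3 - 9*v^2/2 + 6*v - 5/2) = 2*(v + 2)/(2*v^2 - 7*v + 5)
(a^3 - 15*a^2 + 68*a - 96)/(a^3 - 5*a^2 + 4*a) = (a^2 - 11*a + 24)/(a*(a - 1))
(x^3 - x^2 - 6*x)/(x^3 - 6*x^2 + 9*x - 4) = x*(x^2 - x - 6)/(x^3 - 6*x^2 + 9*x - 4)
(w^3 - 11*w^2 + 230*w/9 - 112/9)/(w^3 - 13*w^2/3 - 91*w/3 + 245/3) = (3*w^2 - 26*w + 16)/(3*(w^2 - 2*w - 35))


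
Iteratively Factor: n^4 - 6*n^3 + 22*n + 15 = (n + 1)*(n^3 - 7*n^2 + 7*n + 15) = (n + 1)^2*(n^2 - 8*n + 15) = (n - 3)*(n + 1)^2*(n - 5)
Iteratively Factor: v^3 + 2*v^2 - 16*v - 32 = (v - 4)*(v^2 + 6*v + 8) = (v - 4)*(v + 4)*(v + 2)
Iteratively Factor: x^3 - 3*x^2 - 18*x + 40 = (x - 2)*(x^2 - x - 20) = (x - 2)*(x + 4)*(x - 5)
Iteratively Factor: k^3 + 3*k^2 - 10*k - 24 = (k + 4)*(k^2 - k - 6) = (k + 2)*(k + 4)*(k - 3)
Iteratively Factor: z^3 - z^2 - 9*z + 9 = (z - 3)*(z^2 + 2*z - 3) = (z - 3)*(z - 1)*(z + 3)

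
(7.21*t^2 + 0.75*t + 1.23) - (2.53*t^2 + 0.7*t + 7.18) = 4.68*t^2 + 0.05*t - 5.95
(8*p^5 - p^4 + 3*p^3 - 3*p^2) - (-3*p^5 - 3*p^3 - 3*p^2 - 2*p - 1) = 11*p^5 - p^4 + 6*p^3 + 2*p + 1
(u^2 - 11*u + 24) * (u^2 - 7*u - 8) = u^4 - 18*u^3 + 93*u^2 - 80*u - 192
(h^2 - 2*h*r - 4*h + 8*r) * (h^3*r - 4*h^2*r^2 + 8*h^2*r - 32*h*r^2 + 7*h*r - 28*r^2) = h^5*r - 6*h^4*r^2 + 4*h^4*r + 8*h^3*r^3 - 24*h^3*r^2 - 25*h^3*r + 32*h^2*r^3 + 150*h^2*r^2 - 28*h^2*r - 200*h*r^3 + 168*h*r^2 - 224*r^3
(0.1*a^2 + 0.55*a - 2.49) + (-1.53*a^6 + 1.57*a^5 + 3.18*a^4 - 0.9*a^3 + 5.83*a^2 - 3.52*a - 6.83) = -1.53*a^6 + 1.57*a^5 + 3.18*a^4 - 0.9*a^3 + 5.93*a^2 - 2.97*a - 9.32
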